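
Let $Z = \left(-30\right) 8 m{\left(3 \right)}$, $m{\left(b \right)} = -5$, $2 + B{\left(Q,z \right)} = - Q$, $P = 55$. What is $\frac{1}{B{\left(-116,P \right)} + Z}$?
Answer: $\frac{1}{1314} \approx 0.00076103$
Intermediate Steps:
$B{\left(Q,z \right)} = -2 - Q$
$Z = 1200$ ($Z = \left(-30\right) 8 \left(-5\right) = \left(-240\right) \left(-5\right) = 1200$)
$\frac{1}{B{\left(-116,P \right)} + Z} = \frac{1}{\left(-2 - -116\right) + 1200} = \frac{1}{\left(-2 + 116\right) + 1200} = \frac{1}{114 + 1200} = \frac{1}{1314}$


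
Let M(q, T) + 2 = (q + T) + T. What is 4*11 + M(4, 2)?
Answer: 50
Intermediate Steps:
M(q, T) = -2 + q + 2*T (M(q, T) = -2 + ((q + T) + T) = -2 + ((T + q) + T) = -2 + (q + 2*T) = -2 + q + 2*T)
4*11 + M(4, 2) = 4*11 + (-2 + 4 + 2*2) = 44 + (-2 + 4 + 4) = 44 + 6 = 50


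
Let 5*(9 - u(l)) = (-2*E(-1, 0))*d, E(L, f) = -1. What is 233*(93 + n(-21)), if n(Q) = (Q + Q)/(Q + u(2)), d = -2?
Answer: 90171/4 ≈ 22543.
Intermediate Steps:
u(l) = 49/5 (u(l) = 9 - (-2*(-1))*(-2)/5 = 9 - 2*(-2)/5 = 9 - ⅕*(-4) = 9 + ⅘ = 49/5)
n(Q) = 2*Q/(49/5 + Q) (n(Q) = (Q + Q)/(Q + 49/5) = (2*Q)/(49/5 + Q) = 2*Q/(49/5 + Q))
233*(93 + n(-21)) = 233*(93 + 10*(-21)/(49 + 5*(-21))) = 233*(93 + 10*(-21)/(49 - 105)) = 233*(93 + 10*(-21)/(-56)) = 233*(93 + 10*(-21)*(-1/56)) = 233*(93 + 15/4) = 233*(387/4) = 90171/4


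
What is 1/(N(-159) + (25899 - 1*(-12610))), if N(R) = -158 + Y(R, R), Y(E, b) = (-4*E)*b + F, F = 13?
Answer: -1/62760 ≈ -1.5934e-5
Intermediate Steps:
Y(E, b) = 13 - 4*E*b (Y(E, b) = (-4*E)*b + 13 = -4*E*b + 13 = 13 - 4*E*b)
N(R) = -145 - 4*R**2 (N(R) = -158 + (13 - 4*R*R) = -158 + (13 - 4*R**2) = -145 - 4*R**2)
1/(N(-159) + (25899 - 1*(-12610))) = 1/((-145 - 4*(-159)**2) + (25899 - 1*(-12610))) = 1/((-145 - 4*25281) + (25899 + 12610)) = 1/((-145 - 101124) + 38509) = 1/(-101269 + 38509) = 1/(-62760) = -1/62760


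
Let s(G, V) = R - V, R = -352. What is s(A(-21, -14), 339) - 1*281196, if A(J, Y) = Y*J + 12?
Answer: -281887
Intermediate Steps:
A(J, Y) = 12 + J*Y (A(J, Y) = J*Y + 12 = 12 + J*Y)
s(G, V) = -352 - V
s(A(-21, -14), 339) - 1*281196 = (-352 - 1*339) - 1*281196 = (-352 - 339) - 281196 = -691 - 281196 = -281887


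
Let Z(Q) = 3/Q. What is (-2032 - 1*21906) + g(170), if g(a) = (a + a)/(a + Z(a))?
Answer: -691822214/28903 ≈ -23936.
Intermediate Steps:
g(a) = 2*a/(a + 3/a) (g(a) = (a + a)/(a + 3/a) = (2*a)/(a + 3/a) = 2*a/(a + 3/a))
(-2032 - 1*21906) + g(170) = (-2032 - 1*21906) + 2*170²/(3 + 170²) = (-2032 - 21906) + 2*28900/(3 + 28900) = -23938 + 2*28900/28903 = -23938 + 2*28900*(1/28903) = -23938 + 57800/28903 = -691822214/28903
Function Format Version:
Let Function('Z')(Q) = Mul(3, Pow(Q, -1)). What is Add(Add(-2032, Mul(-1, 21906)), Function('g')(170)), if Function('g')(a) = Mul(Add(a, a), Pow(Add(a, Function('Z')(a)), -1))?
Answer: Rational(-691822214, 28903) ≈ -23936.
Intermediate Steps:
Function('g')(a) = Mul(2, a, Pow(Add(a, Mul(3, Pow(a, -1))), -1)) (Function('g')(a) = Mul(Add(a, a), Pow(Add(a, Mul(3, Pow(a, -1))), -1)) = Mul(Mul(2, a), Pow(Add(a, Mul(3, Pow(a, -1))), -1)) = Mul(2, a, Pow(Add(a, Mul(3, Pow(a, -1))), -1)))
Add(Add(-2032, Mul(-1, 21906)), Function('g')(170)) = Add(Add(-2032, Mul(-1, 21906)), Mul(2, Pow(170, 2), Pow(Add(3, Pow(170, 2)), -1))) = Add(Add(-2032, -21906), Mul(2, 28900, Pow(Add(3, 28900), -1))) = Add(-23938, Mul(2, 28900, Pow(28903, -1))) = Add(-23938, Mul(2, 28900, Rational(1, 28903))) = Add(-23938, Rational(57800, 28903)) = Rational(-691822214, 28903)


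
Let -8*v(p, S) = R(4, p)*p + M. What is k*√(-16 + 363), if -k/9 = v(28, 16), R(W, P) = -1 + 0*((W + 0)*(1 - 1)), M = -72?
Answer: -225*√347/2 ≈ -2095.6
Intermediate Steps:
R(W, P) = -1 (R(W, P) = -1 + 0*(W*0) = -1 + 0*0 = -1 + 0 = -1)
v(p, S) = 9 + p/8 (v(p, S) = -(-p - 72)/8 = -(-72 - p)/8 = 9 + p/8)
k = -225/2 (k = -9*(9 + (⅛)*28) = -9*(9 + 7/2) = -9*25/2 = -225/2 ≈ -112.50)
k*√(-16 + 363) = -225*√(-16 + 363)/2 = -225*√347/2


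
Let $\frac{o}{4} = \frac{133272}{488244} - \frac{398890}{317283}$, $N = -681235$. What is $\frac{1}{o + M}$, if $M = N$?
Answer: $- \frac{12909293421}{8794313327224663} \approx -1.4679 \cdot 10^{-6}$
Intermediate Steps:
$M = -681235$
$o = - \frac{50823569728}{12909293421}$ ($o = 4 \left(\frac{133272}{488244} - \frac{398890}{317283}\right) = 4 \left(133272 \cdot \frac{1}{488244} - \frac{398890}{317283}\right) = 4 \left(\frac{11106}{40687} - \frac{398890}{317283}\right) = 4 \left(- \frac{12705892432}{12909293421}\right) = - \frac{50823569728}{12909293421} \approx -3.937$)
$\frac{1}{o + M} = \frac{1}{- \frac{50823569728}{12909293421} - 681235} = \frac{1}{- \frac{8794313327224663}{12909293421}} = - \frac{12909293421}{8794313327224663}$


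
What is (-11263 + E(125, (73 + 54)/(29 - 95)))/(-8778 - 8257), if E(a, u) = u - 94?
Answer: 749689/1124310 ≈ 0.66680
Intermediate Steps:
E(a, u) = -94 + u
(-11263 + E(125, (73 + 54)/(29 - 95)))/(-8778 - 8257) = (-11263 + (-94 + (73 + 54)/(29 - 95)))/(-8778 - 8257) = (-11263 + (-94 + 127/(-66)))/(-17035) = (-11263 + (-94 + 127*(-1/66)))*(-1/17035) = (-11263 + (-94 - 127/66))*(-1/17035) = (-11263 - 6331/66)*(-1/17035) = -749689/66*(-1/17035) = 749689/1124310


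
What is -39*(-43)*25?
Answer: 41925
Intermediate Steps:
-39*(-43)*25 = 1677*25 = 41925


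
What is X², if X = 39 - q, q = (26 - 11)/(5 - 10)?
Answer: 1764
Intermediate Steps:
q = -3 (q = 15/(-5) = 15*(-⅕) = -3)
X = 42 (X = 39 - 1*(-3) = 39 + 3 = 42)
X² = 42² = 1764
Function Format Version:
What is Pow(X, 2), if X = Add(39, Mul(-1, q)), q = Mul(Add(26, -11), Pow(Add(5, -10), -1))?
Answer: 1764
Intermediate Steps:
q = -3 (q = Mul(15, Pow(-5, -1)) = Mul(15, Rational(-1, 5)) = -3)
X = 42 (X = Add(39, Mul(-1, -3)) = Add(39, 3) = 42)
Pow(X, 2) = Pow(42, 2) = 1764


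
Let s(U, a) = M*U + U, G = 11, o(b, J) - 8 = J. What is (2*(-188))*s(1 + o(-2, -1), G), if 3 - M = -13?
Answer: -51136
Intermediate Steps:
M = 16 (M = 3 - 1*(-13) = 3 + 13 = 16)
o(b, J) = 8 + J
s(U, a) = 17*U (s(U, a) = 16*U + U = 17*U)
(2*(-188))*s(1 + o(-2, -1), G) = (2*(-188))*(17*(1 + (8 - 1))) = -6392*(1 + 7) = -6392*8 = -376*136 = -51136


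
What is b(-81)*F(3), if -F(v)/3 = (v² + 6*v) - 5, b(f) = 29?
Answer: -1914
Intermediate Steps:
F(v) = 15 - 18*v - 3*v² (F(v) = -3*((v² + 6*v) - 5) = -3*(-5 + v² + 6*v) = 15 - 18*v - 3*v²)
b(-81)*F(3) = 29*(15 - 18*3 - 3*3²) = 29*(15 - 54 - 3*9) = 29*(15 - 54 - 27) = 29*(-66) = -1914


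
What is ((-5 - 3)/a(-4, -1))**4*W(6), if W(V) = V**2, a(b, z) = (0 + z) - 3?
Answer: 576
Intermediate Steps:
a(b, z) = -3 + z (a(b, z) = z - 3 = -3 + z)
((-5 - 3)/a(-4, -1))**4*W(6) = ((-5 - 3)/(-3 - 1))**4*6**2 = (-8/(-4))**4*36 = (-8*(-1/4))**4*36 = 2**4*36 = 16*36 = 576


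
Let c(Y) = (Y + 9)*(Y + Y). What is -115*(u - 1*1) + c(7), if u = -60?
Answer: 7239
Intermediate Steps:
c(Y) = 2*Y*(9 + Y) (c(Y) = (9 + Y)*(2*Y) = 2*Y*(9 + Y))
-115*(u - 1*1) + c(7) = -115*(-60 - 1*1) + 2*7*(9 + 7) = -115*(-60 - 1) + 2*7*16 = -115*(-61) + 224 = 7015 + 224 = 7239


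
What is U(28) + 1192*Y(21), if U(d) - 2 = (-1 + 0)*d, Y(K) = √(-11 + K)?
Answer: -26 + 1192*√10 ≈ 3743.4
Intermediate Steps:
U(d) = 2 - d (U(d) = 2 + (-1 + 0)*d = 2 - d)
U(28) + 1192*Y(21) = (2 - 1*28) + 1192*√(-11 + 21) = (2 - 28) + 1192*√10 = -26 + 1192*√10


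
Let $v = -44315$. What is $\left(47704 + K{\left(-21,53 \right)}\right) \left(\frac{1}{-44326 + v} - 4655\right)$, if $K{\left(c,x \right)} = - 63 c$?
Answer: $- \frac{20229709788112}{88641} \approx -2.2822 \cdot 10^{8}$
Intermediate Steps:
$\left(47704 + K{\left(-21,53 \right)}\right) \left(\frac{1}{-44326 + v} - 4655\right) = \left(47704 - -1323\right) \left(\frac{1}{-44326 - 44315} - 4655\right) = \left(47704 + 1323\right) \left(\frac{1}{-88641} - 4655\right) = 49027 \left(- \frac{1}{88641} - 4655\right) = 49027 \left(- \frac{412623856}{88641}\right) = - \frac{20229709788112}{88641}$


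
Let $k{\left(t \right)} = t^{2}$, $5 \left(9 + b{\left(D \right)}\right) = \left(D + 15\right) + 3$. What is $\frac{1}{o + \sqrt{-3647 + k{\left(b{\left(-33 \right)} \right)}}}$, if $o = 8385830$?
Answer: $\frac{8385830}{70322144792403} - \frac{i \sqrt{3503}}{70322144792403} \approx 1.1925 \cdot 10^{-7} - 8.4164 \cdot 10^{-13} i$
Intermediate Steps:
$b{\left(D \right)} = - \frac{27}{5} + \frac{D}{5}$ ($b{\left(D \right)} = -9 + \frac{\left(D + 15\right) + 3}{5} = -9 + \frac{\left(15 + D\right) + 3}{5} = -9 + \frac{18 + D}{5} = -9 + \left(\frac{18}{5} + \frac{D}{5}\right) = - \frac{27}{5} + \frac{D}{5}$)
$\frac{1}{o + \sqrt{-3647 + k{\left(b{\left(-33 \right)} \right)}}} = \frac{1}{8385830 + \sqrt{-3647 + \left(- \frac{27}{5} + \frac{1}{5} \left(-33\right)\right)^{2}}} = \frac{1}{8385830 + \sqrt{-3647 + \left(- \frac{27}{5} - \frac{33}{5}\right)^{2}}} = \frac{1}{8385830 + \sqrt{-3647 + \left(-12\right)^{2}}} = \frac{1}{8385830 + \sqrt{-3647 + 144}} = \frac{1}{8385830 + \sqrt{-3503}} = \frac{1}{8385830 + i \sqrt{3503}}$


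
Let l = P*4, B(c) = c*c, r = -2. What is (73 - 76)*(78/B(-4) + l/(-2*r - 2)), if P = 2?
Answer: -213/8 ≈ -26.625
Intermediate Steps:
B(c) = c**2
l = 8 (l = 2*4 = 8)
(73 - 76)*(78/B(-4) + l/(-2*r - 2)) = (73 - 76)*(78/((-4)**2) + 8/(-2*(-2) - 2)) = -3*(78/16 + 8/(4 - 2)) = -3*(78*(1/16) + 8/2) = -3*(39/8 + 8*(1/2)) = -3*(39/8 + 4) = -3*71/8 = -213/8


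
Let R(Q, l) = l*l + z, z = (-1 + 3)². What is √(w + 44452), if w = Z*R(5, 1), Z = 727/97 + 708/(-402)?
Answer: √1878730029637/6499 ≈ 210.90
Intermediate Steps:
z = 4 (z = 2² = 4)
R(Q, l) = 4 + l² (R(Q, l) = l*l + 4 = l² + 4 = 4 + l²)
Z = 37263/6499 (Z = 727*(1/97) + 708*(-1/402) = 727/97 - 118/67 = 37263/6499 ≈ 5.7337)
w = 186315/6499 (w = 37263*(4 + 1²)/6499 = 37263*(4 + 1)/6499 = (37263/6499)*5 = 186315/6499 ≈ 28.668)
√(w + 44452) = √(186315/6499 + 44452) = √(289079863/6499) = √1878730029637/6499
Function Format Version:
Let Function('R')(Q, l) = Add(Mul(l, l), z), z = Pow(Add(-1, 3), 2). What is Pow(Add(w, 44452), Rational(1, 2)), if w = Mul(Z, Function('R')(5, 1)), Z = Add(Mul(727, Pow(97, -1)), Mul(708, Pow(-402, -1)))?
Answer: Mul(Rational(1, 6499), Pow(1878730029637, Rational(1, 2))) ≈ 210.90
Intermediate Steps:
z = 4 (z = Pow(2, 2) = 4)
Function('R')(Q, l) = Add(4, Pow(l, 2)) (Function('R')(Q, l) = Add(Mul(l, l), 4) = Add(Pow(l, 2), 4) = Add(4, Pow(l, 2)))
Z = Rational(37263, 6499) (Z = Add(Mul(727, Rational(1, 97)), Mul(708, Rational(-1, 402))) = Add(Rational(727, 97), Rational(-118, 67)) = Rational(37263, 6499) ≈ 5.7337)
w = Rational(186315, 6499) (w = Mul(Rational(37263, 6499), Add(4, Pow(1, 2))) = Mul(Rational(37263, 6499), Add(4, 1)) = Mul(Rational(37263, 6499), 5) = Rational(186315, 6499) ≈ 28.668)
Pow(Add(w, 44452), Rational(1, 2)) = Pow(Add(Rational(186315, 6499), 44452), Rational(1, 2)) = Pow(Rational(289079863, 6499), Rational(1, 2)) = Mul(Rational(1, 6499), Pow(1878730029637, Rational(1, 2)))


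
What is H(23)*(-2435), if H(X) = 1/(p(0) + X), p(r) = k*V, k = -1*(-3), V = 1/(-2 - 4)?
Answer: -974/9 ≈ -108.22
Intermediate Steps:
V = -⅙ (V = 1/(-6) = -⅙ ≈ -0.16667)
k = 3
p(r) = -½ (p(r) = 3*(-⅙) = -½)
H(X) = 1/(-½ + X)
H(23)*(-2435) = (2/(-1 + 2*23))*(-2435) = (2/(-1 + 46))*(-2435) = (2/45)*(-2435) = -974/9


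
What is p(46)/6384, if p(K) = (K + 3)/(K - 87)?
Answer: -7/37392 ≈ -0.00018721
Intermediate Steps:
p(K) = (3 + K)/(-87 + K)
p(46)/6384 = ((3 + 46)/(-87 + 46))/6384 = (49/(-41))*(1/6384) = -1/41*49*(1/6384) = -49/41*1/6384 = -7/37392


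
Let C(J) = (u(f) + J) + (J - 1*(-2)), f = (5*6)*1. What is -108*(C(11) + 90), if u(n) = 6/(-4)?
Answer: -12150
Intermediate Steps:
f = 30 (f = 30*1 = 30)
u(n) = -3/2 (u(n) = 6*(-1/4) = -3/2)
C(J) = 1/2 + 2*J (C(J) = (-3/2 + J) + (J - 1*(-2)) = (-3/2 + J) + (J + 2) = (-3/2 + J) + (2 + J) = 1/2 + 2*J)
-108*(C(11) + 90) = -108*((1/2 + 2*11) + 90) = -108*((1/2 + 22) + 90) = -108*(45/2 + 90) = -108*225/2 = -12150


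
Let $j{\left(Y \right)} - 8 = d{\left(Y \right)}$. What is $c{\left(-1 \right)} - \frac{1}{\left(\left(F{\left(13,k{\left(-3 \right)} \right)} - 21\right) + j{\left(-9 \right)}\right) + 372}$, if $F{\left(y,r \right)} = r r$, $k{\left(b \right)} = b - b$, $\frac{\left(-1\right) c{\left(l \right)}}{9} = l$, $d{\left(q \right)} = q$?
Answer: $\frac{3149}{350} \approx 8.9971$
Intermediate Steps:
$c{\left(l \right)} = - 9 l$
$k{\left(b \right)} = 0$
$j{\left(Y \right)} = 8 + Y$
$F{\left(y,r \right)} = r^{2}$
$c{\left(-1 \right)} - \frac{1}{\left(\left(F{\left(13,k{\left(-3 \right)} \right)} - 21\right) + j{\left(-9 \right)}\right) + 372} = \left(-9\right) \left(-1\right) - \frac{1}{\left(\left(0^{2} - 21\right) + \left(8 - 9\right)\right) + 372} = 9 - \frac{1}{\left(\left(0 - 21\right) - 1\right) + 372} = 9 - \frac{1}{\left(-21 - 1\right) + 372} = 9 - \frac{1}{-22 + 372} = 9 - \frac{1}{350} = \frac{3149}{350}$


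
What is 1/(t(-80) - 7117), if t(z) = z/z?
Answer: -1/7116 ≈ -0.00014053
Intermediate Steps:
t(z) = 1
1/(t(-80) - 7117) = 1/(1 - 7117) = 1/(-7116) = -1/7116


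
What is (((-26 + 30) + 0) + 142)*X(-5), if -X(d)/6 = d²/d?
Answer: 4380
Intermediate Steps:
X(d) = -6*d (X(d) = -6*d²/d = -6*d)
(((-26 + 30) + 0) + 142)*X(-5) = (((-26 + 30) + 0) + 142)*(-6*(-5)) = ((4 + 0) + 142)*30 = (4 + 142)*30 = 146*30 = 4380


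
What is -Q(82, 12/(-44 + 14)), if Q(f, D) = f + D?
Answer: -408/5 ≈ -81.600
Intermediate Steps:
Q(f, D) = D + f
-Q(82, 12/(-44 + 14)) = -(12/(-44 + 14) + 82) = -(12/(-30) + 82) = -(12*(-1/30) + 82) = -(-⅖ + 82) = -1*408/5 = -408/5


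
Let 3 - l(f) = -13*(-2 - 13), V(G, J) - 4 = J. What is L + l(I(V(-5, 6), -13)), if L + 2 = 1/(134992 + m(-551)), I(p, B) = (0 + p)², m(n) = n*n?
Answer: -85087041/438593 ≈ -194.00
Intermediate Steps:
V(G, J) = 4 + J
m(n) = n²
I(p, B) = p²
l(f) = -192 (l(f) = 3 - (-13)*(-2 - 13) = 3 - (-13)*(-15) = 3 - 1*195 = 3 - 195 = -192)
L = -877185/438593 (L = -2 + 1/(134992 + (-551)²) = -2 + 1/(134992 + 303601) = -2 + 1/438593 = -877185/438593 ≈ -2.0000)
L + l(I(V(-5, 6), -13)) = -877185/438593 - 192 = -85087041/438593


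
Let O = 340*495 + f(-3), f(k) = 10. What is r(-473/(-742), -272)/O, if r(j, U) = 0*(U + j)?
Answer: 0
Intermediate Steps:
r(j, U) = 0
O = 168310 (O = 340*495 + 10 = 168300 + 10 = 168310)
r(-473/(-742), -272)/O = 0/168310 = 0*(1/168310) = 0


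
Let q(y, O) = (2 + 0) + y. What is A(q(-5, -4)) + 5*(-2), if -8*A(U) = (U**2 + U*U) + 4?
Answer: -51/4 ≈ -12.750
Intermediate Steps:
q(y, O) = 2 + y
A(U) = -1/2 - U**2/4 (A(U) = -((U**2 + U*U) + 4)/8 = -((U**2 + U**2) + 4)/8 = -(2*U**2 + 4)/8 = -(4 + 2*U**2)/8 = -1/2 - U**2/4)
A(q(-5, -4)) + 5*(-2) = (-1/2 - (2 - 5)**2/4) + 5*(-2) = (-1/2 - 1/4*(-3)**2) - 10 = (-1/2 - 1/4*9) - 10 = (-1/2 - 9/4) - 10 = -11/4 - 10 = -51/4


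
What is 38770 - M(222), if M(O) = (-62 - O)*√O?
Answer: 38770 + 284*√222 ≈ 43002.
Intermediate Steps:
M(O) = √O*(-62 - O)
38770 - M(222) = 38770 - √222*(-62 - 1*222) = 38770 - √222*(-62 - 222) = 38770 - √222*(-284) = 38770 - (-284)*√222 = 38770 + 284*√222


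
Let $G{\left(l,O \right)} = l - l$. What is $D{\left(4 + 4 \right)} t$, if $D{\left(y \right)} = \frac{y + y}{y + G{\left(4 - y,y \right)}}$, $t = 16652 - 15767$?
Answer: $1770$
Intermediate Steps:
$G{\left(l,O \right)} = 0$
$t = 885$
$D{\left(y \right)} = 2$ ($D{\left(y \right)} = \frac{y + y}{y + 0} = \frac{2 y}{y} = 2$)
$D{\left(4 + 4 \right)} t = 2 \cdot 885 = 1770$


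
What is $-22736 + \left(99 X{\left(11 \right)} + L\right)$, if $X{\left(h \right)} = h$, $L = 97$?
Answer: $-21550$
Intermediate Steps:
$-22736 + \left(99 X{\left(11 \right)} + L\right) = -22736 + \left(99 \cdot 11 + 97\right) = -22736 + \left(1089 + 97\right) = -22736 + 1186 = -21550$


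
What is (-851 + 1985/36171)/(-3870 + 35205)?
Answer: -30779536/1133418285 ≈ -0.027156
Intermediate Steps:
(-851 + 1985/36171)/(-3870 + 35205) = (-851 + 1985*(1/36171))/31335 = (-851 + 1985/36171)*(1/31335) = -30779536/36171*1/31335 = -30779536/1133418285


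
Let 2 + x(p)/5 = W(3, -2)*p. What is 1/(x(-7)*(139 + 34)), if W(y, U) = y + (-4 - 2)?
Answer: 1/16435 ≈ 6.0846e-5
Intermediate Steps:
W(y, U) = -6 + y (W(y, U) = y - 6 = -6 + y)
x(p) = -10 - 15*p (x(p) = -10 + 5*((-6 + 3)*p) = -10 + 5*(-3*p) = -10 - 15*p)
1/(x(-7)*(139 + 34)) = 1/((-10 - 15*(-7))*(139 + 34)) = 1/((-10 + 105)*173) = 1/(95*173) = 1/16435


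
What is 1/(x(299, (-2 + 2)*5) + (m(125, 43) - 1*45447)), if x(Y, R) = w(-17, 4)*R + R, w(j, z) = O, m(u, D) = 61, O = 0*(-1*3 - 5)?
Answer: -1/45386 ≈ -2.2033e-5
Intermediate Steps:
O = 0 (O = 0*(-3 - 5) = 0*(-8) = 0)
w(j, z) = 0
x(Y, R) = R (x(Y, R) = 0*R + R = 0 + R = R)
1/(x(299, (-2 + 2)*5) + (m(125, 43) - 1*45447)) = 1/((-2 + 2)*5 + (61 - 1*45447)) = 1/(0*5 + (61 - 45447)) = 1/(0 - 45386) = 1/(-45386) = -1/45386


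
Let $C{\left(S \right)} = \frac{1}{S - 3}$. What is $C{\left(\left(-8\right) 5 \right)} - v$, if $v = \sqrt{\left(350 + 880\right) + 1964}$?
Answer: $- \frac{1}{43} - \sqrt{3194} \approx -56.539$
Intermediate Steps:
$C{\left(S \right)} = \frac{1}{-3 + S}$
$v = \sqrt{3194}$ ($v = \sqrt{1230 + 1964} = \sqrt{3194} \approx 56.516$)
$C{\left(\left(-8\right) 5 \right)} - v = \frac{1}{-3 - 40} - \sqrt{3194} = \frac{1}{-43} - \sqrt{3194} = - \frac{1}{43} - \sqrt{3194}$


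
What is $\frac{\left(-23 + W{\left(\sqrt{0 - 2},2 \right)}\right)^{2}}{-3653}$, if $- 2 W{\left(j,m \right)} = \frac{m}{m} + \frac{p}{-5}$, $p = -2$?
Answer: $- \frac{56169}{365300} \approx -0.15376$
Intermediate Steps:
$W{\left(j,m \right)} = - \frac{7}{10}$ ($W{\left(j,m \right)} = - \frac{\frac{m}{m} - \frac{2}{-5}}{2} = - \frac{1 - - \frac{2}{5}}{2} = - \frac{1 + \frac{2}{5}}{2} = \left(- \frac{1}{2}\right) \frac{7}{5} = - \frac{7}{10}$)
$\frac{\left(-23 + W{\left(\sqrt{0 - 2},2 \right)}\right)^{2}}{-3653} = \frac{\left(-23 - \frac{7}{10}\right)^{2}}{-3653} = \left(- \frac{237}{10}\right)^{2} \left(- \frac{1}{3653}\right) = \frac{56169}{100} \left(- \frac{1}{3653}\right) = - \frac{56169}{365300}$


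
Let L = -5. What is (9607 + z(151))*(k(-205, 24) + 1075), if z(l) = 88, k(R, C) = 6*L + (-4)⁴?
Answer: 12613195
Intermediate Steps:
k(R, C) = 226 (k(R, C) = 6*(-5) + (-4)⁴ = -30 + 256 = 226)
(9607 + z(151))*(k(-205, 24) + 1075) = (9607 + 88)*(226 + 1075) = 9695*1301 = 12613195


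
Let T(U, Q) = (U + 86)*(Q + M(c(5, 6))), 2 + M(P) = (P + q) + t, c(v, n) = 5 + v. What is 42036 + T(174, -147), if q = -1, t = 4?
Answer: 6676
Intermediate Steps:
M(P) = 1 + P (M(P) = -2 + ((P - 1) + 4) = -2 + ((-1 + P) + 4) = -2 + (3 + P) = 1 + P)
T(U, Q) = (11 + Q)*(86 + U) (T(U, Q) = (U + 86)*(Q + (1 + (5 + 5))) = (86 + U)*(Q + (1 + 10)) = (86 + U)*(Q + 11) = (86 + U)*(11 + Q) = (11 + Q)*(86 + U))
42036 + T(174, -147) = 42036 + (946 + 11*174 + 86*(-147) - 147*174) = 42036 + (946 + 1914 - 12642 - 25578) = 42036 - 35360 = 6676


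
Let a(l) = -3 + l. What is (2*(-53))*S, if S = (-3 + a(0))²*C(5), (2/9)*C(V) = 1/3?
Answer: -5724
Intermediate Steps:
C(V) = 3/2 (C(V) = 9*(1/3)/2 = 9*(1*(⅓))/2 = (9/2)*(⅓) = 3/2)
S = 54 (S = (-3 + (-3 + 0))²*(3/2) = (-3 - 3)²*(3/2) = (-6)²*(3/2) = 36*(3/2) = 54)
(2*(-53))*S = (2*(-53))*54 = -106*54 = -5724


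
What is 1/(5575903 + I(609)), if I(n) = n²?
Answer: 1/5946784 ≈ 1.6816e-7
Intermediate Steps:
1/(5575903 + I(609)) = 1/(5575903 + 609²) = 1/(5575903 + 370881) = 1/5946784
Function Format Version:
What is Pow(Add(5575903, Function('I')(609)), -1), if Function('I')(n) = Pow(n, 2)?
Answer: Rational(1, 5946784) ≈ 1.6816e-7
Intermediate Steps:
Pow(Add(5575903, Function('I')(609)), -1) = Pow(Add(5575903, Pow(609, 2)), -1) = Pow(Add(5575903, 370881), -1) = Pow(5946784, -1) = Rational(1, 5946784)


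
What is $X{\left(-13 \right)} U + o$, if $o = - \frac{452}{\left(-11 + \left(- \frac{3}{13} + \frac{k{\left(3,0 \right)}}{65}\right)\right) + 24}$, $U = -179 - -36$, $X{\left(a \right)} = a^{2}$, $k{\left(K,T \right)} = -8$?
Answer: $- \frac{9947327}{411} \approx -24203.0$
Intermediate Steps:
$U = -143$ ($U = -179 + 36 = -143$)
$o = - \frac{14690}{411}$ ($o = - \frac{452}{\left(-11 - \left(\frac{3}{13} + \frac{8}{65}\right)\right) + 24} = - \frac{452}{\left(-11 - \frac{23}{65}\right) + 24} = - \frac{452}{- \frac{738}{65} + 24} = - \frac{452}{\frac{822}{65}} = \left(-452\right) \frac{65}{822} = - \frac{14690}{411} \approx -35.742$)
$X{\left(-13 \right)} U + o = \left(-13\right)^{2} \left(-143\right) - \frac{14690}{411} = 169 \left(-143\right) - \frac{14690}{411} = -24167 - \frac{14690}{411} = - \frac{9947327}{411}$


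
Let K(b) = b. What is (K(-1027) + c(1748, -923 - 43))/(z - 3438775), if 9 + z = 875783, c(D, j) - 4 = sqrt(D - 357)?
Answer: 1023/2563001 - sqrt(1391)/2563001 ≈ 0.00038459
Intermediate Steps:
c(D, j) = 4 + sqrt(-357 + D) (c(D, j) = 4 + sqrt(D - 357) = 4 + sqrt(-357 + D))
z = 875774 (z = -9 + 875783 = 875774)
(K(-1027) + c(1748, -923 - 43))/(z - 3438775) = (-1027 + (4 + sqrt(-357 + 1748)))/(875774 - 3438775) = (-1027 + (4 + sqrt(1391)))/(-2563001) = (-1023 + sqrt(1391))*(-1/2563001) = 1023/2563001 - sqrt(1391)/2563001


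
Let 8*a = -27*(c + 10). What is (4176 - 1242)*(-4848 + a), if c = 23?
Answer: -58203225/4 ≈ -1.4551e+7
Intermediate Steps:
a = -891/8 (a = (-27*(23 + 10))/8 = (-27*33)/8 = (1/8)*(-891) = -891/8 ≈ -111.38)
(4176 - 1242)*(-4848 + a) = (4176 - 1242)*(-4848 - 891/8) = 2934*(-39675/8) = -58203225/4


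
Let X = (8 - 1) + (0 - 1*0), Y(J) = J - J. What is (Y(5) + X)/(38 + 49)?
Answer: 7/87 ≈ 0.080460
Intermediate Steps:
Y(J) = 0
X = 7 (X = 7 + (0 + 0) = 7 + 0 = 7)
(Y(5) + X)/(38 + 49) = (0 + 7)/(38 + 49) = 7/87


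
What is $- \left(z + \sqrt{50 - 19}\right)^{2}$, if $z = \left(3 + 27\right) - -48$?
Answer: $- \left(78 + \sqrt{31}\right)^{2} \approx -6983.6$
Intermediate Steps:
$z = 78$ ($z = 30 + 48 = 78$)
$- \left(z + \sqrt{50 - 19}\right)^{2} = - \left(78 + \sqrt{50 - 19}\right)^{2} = - \left(78 + \sqrt{31}\right)^{2}$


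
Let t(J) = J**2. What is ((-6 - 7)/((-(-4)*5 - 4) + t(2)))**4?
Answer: 28561/160000 ≈ 0.17851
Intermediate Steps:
((-6 - 7)/((-(-4)*5 - 4) + t(2)))**4 = ((-6 - 7)/((-(-4)*5 - 4) + 2**2))**4 = (-13/((-1*(-20) - 4) + 4))**4 = (-13/((20 - 4) + 4))**4 = (-13/(16 + 4))**4 = (-13/20)**4 = 28561/160000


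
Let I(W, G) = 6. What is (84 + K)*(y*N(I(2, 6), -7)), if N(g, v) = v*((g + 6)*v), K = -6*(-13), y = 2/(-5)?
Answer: -190512/5 ≈ -38102.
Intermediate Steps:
y = -⅖ (y = 2*(-⅕) = -⅖ ≈ -0.40000)
K = 78
N(g, v) = v²*(6 + g) (N(g, v) = v*((6 + g)*v) = v*(v*(6 + g)) = v²*(6 + g))
(84 + K)*(y*N(I(2, 6), -7)) = (84 + 78)*(-2*(-7)²*(6 + 6)/5) = 162*(-98*12/5) = 162*(-⅖*588) = 162*(-1176/5) = -190512/5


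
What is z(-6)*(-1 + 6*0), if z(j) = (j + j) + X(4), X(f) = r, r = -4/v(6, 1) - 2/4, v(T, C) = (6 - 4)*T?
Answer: 77/6 ≈ 12.833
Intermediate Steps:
v(T, C) = 2*T
r = -⅚ (r = -4/(2*6) - 2/4 = -4/12 - 2*¼ = -4*1/12 - ½ = -⅓ - ½ = -⅚ ≈ -0.83333)
X(f) = -⅚
z(j) = -⅚ + 2*j (z(j) = (j + j) - ⅚ = 2*j - ⅚ = -⅚ + 2*j)
z(-6)*(-1 + 6*0) = (-⅚ + 2*(-6))*(-1 + 6*0) = (-⅚ - 12)*(-1 + 0) = -77/6*(-1) = 77/6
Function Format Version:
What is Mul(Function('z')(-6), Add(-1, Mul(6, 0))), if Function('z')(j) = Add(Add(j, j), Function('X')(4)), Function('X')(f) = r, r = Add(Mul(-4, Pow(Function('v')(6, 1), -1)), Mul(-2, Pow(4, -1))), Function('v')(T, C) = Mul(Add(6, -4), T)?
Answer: Rational(77, 6) ≈ 12.833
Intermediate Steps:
Function('v')(T, C) = Mul(2, T)
r = Rational(-5, 6) (r = Add(Mul(-4, Pow(Mul(2, 6), -1)), Mul(-2, Pow(4, -1))) = Add(Mul(-4, Pow(12, -1)), Mul(-2, Rational(1, 4))) = Add(Mul(-4, Rational(1, 12)), Rational(-1, 2)) = Add(Rational(-1, 3), Rational(-1, 2)) = Rational(-5, 6) ≈ -0.83333)
Function('X')(f) = Rational(-5, 6)
Function('z')(j) = Add(Rational(-5, 6), Mul(2, j)) (Function('z')(j) = Add(Add(j, j), Rational(-5, 6)) = Add(Mul(2, j), Rational(-5, 6)) = Add(Rational(-5, 6), Mul(2, j)))
Mul(Function('z')(-6), Add(-1, Mul(6, 0))) = Mul(Add(Rational(-5, 6), Mul(2, -6)), Add(-1, Mul(6, 0))) = Mul(Add(Rational(-5, 6), -12), Add(-1, 0)) = Mul(Rational(-77, 6), -1) = Rational(77, 6)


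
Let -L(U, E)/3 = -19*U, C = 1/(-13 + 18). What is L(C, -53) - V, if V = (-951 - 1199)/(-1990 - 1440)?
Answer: 18476/1715 ≈ 10.773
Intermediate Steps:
C = ⅕ (C = 1/5 = ⅕ ≈ 0.20000)
L(U, E) = 57*U (L(U, E) = -(-57)*U = 57*U)
V = 215/343 (V = -2150/(-3430) = -2150*(-1/3430) = 215/343 ≈ 0.62682)
L(C, -53) - V = 57*(⅕) - 1*215/343 = 57/5 - 215/343 = 18476/1715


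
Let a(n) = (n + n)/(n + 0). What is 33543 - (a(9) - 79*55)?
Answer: 37886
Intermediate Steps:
a(n) = 2 (a(n) = (2*n)/n = 2)
33543 - (a(9) - 79*55) = 33543 - (2 - 79*55) = 33543 - (2 - 4345) = 33543 - 1*(-4343) = 33543 + 4343 = 37886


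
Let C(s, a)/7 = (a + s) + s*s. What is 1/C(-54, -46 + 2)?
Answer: 1/19726 ≈ 5.0695e-5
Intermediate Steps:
C(s, a) = 7*a + 7*s + 7*s² (C(s, a) = 7*((a + s) + s*s) = 7*((a + s) + s²) = 7*(a + s + s²) = 7*a + 7*s + 7*s²)
1/C(-54, -46 + 2) = 1/(7*(-46 + 2) + 7*(-54) + 7*(-54)²) = 1/(7*(-44) - 378 + 7*2916) = 1/(-308 - 378 + 20412) = 1/19726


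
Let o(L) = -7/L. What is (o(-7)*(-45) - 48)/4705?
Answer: -93/4705 ≈ -0.019766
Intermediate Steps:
(o(-7)*(-45) - 48)/4705 = (-7/(-7)*(-45) - 48)/4705 = (-7*(-⅐)*(-45) - 48)*(1/4705) = (1*(-45) - 48)*(1/4705) = (-45 - 48)*(1/4705) = -93*1/4705 = -93/4705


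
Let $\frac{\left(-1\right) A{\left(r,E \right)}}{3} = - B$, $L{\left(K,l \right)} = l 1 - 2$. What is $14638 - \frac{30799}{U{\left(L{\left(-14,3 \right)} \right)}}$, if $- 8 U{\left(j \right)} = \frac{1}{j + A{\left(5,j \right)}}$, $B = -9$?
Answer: $-6391554$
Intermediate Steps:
$L{\left(K,l \right)} = -2 + l$ ($L{\left(K,l \right)} = l - 2 = -2 + l$)
$A{\left(r,E \right)} = -27$ ($A{\left(r,E \right)} = - 3 \left(\left(-1\right) \left(-9\right)\right) = \left(-3\right) 9 = -27$)
$U{\left(j \right)} = - \frac{1}{8 \left(-27 + j\right)}$ ($U{\left(j \right)} = - \frac{1}{8 \left(j - 27\right)} = - \frac{1}{8 \left(-27 + j\right)}$)
$14638 - \frac{30799}{U{\left(L{\left(-14,3 \right)} \right)}} = 14638 - \frac{30799}{\left(-1\right) \frac{1}{-216 + 8 \left(-2 + 3\right)}} = 14638 - \frac{30799}{\left(-1\right) \frac{1}{-216 + 8 \cdot 1}} = 14638 - \frac{30799}{\left(-1\right) \frac{1}{-216 + 8}} = 14638 - \frac{30799}{\left(-1\right) \frac{1}{-208}} = 14638 - \frac{30799}{\left(-1\right) \left(- \frac{1}{208}\right)} = 14638 - 30799 \frac{1}{\frac{1}{208}} = 14638 - 30799 \cdot 208 = 14638 - 6406192 = -6391554$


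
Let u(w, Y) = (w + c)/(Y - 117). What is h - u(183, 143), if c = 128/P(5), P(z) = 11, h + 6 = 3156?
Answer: 898759/286 ≈ 3142.5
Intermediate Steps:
h = 3150 (h = -6 + 3156 = 3150)
c = 128/11 ≈ 11.636
u(w, Y) = (128/11 + w)/(-117 + Y) (u(w, Y) = (w + 128/11)/(Y - 117) = (128/11 + w)/(-117 + Y))
h - u(183, 143) = 3150 - (128/11 + 183)/(-117 + 143) = 3150 - 2141/(26*11) = 3150 - 1*2141/286 = 3150 - 2141/286 = 898759/286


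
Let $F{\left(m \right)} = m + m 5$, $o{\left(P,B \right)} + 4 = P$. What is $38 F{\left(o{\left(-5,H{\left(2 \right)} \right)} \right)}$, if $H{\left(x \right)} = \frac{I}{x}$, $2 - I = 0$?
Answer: $-2052$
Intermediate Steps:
$I = 2$ ($I = 2 - 0 = 2 + 0 = 2$)
$H{\left(x \right)} = \frac{2}{x}$
$o{\left(P,B \right)} = -4 + P$
$F{\left(m \right)} = 6 m$ ($F{\left(m \right)} = m + 5 m = 6 m$)
$38 F{\left(o{\left(-5,H{\left(2 \right)} \right)} \right)} = 38 \cdot 6 \left(-4 - 5\right) = 38 \cdot 6 \left(-9\right) = 38 \left(-54\right) = -2052$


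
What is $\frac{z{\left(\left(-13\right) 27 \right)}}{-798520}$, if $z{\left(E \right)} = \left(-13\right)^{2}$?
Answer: $- \frac{169}{798520} \approx -0.00021164$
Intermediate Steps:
$z{\left(E \right)} = 169$
$\frac{z{\left(\left(-13\right) 27 \right)}}{-798520} = \frac{169}{-798520} = 169 \left(- \frac{1}{798520}\right) = - \frac{169}{798520}$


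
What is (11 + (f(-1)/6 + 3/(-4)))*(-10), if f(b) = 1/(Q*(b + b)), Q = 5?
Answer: -307/3 ≈ -102.33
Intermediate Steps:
f(b) = 1/(10*b) (f(b) = 1/(5*(b + b)) = 1/(5*(2*b)) = 1/(10*b))
(11 + (f(-1)/6 + 3/(-4)))*(-10) = (11 + (((1/10)/(-1))/6 + 3/(-4)))*(-10) = (11 + (((1/10)*(-1))*(1/6) + 3*(-1/4)))*(-10) = (11 + (-1/10*1/6 - 3/4))*(-10) = (11 + (-1/60 - 3/4))*(-10) = (11 - 23/30)*(-10) = (307/30)*(-10) = -307/3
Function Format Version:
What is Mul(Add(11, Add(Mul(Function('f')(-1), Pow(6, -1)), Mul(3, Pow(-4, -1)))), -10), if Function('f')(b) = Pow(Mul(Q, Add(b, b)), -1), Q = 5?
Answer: Rational(-307, 3) ≈ -102.33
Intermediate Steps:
Function('f')(b) = Mul(Rational(1, 10), Pow(b, -1)) (Function('f')(b) = Pow(Mul(5, Add(b, b)), -1) = Pow(Mul(5, Mul(2, b)), -1) = Pow(Mul(10, b), -1) = Mul(Rational(1, 10), Pow(b, -1)))
Mul(Add(11, Add(Mul(Function('f')(-1), Pow(6, -1)), Mul(3, Pow(-4, -1)))), -10) = Mul(Add(11, Add(Mul(Mul(Rational(1, 10), Pow(-1, -1)), Pow(6, -1)), Mul(3, Pow(-4, -1)))), -10) = Mul(Add(11, Add(Mul(Mul(Rational(1, 10), -1), Rational(1, 6)), Mul(3, Rational(-1, 4)))), -10) = Mul(Add(11, Add(Mul(Rational(-1, 10), Rational(1, 6)), Rational(-3, 4))), -10) = Mul(Add(11, Add(Rational(-1, 60), Rational(-3, 4))), -10) = Mul(Add(11, Rational(-23, 30)), -10) = Mul(Rational(307, 30), -10) = Rational(-307, 3)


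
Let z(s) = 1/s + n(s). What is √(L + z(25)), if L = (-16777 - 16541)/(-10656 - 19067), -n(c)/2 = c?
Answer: I*√1078679681671/148615 ≈ 6.9885*I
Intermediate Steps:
n(c) = -2*c
z(s) = 1/s - 2*s
L = 33318/29723 (L = -33318/(-29723) = -33318*(-1/29723) = 33318/29723 ≈ 1.1210)
√(L + z(25)) = √(33318/29723 + (1/25 - 2*25)) = √(33318/29723 + (1/25 - 50)) = √(33318/29723 - 1249/25) = √(-36291077/743075) = I*√1078679681671/148615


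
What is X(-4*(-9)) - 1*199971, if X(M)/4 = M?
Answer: -199827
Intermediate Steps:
X(M) = 4*M
X(-4*(-9)) - 1*199971 = 4*(-4*(-9)) - 1*199971 = 4*36 - 199971 = 144 - 199971 = -199827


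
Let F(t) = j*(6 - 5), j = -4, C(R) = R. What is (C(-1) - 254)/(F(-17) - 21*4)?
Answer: 255/88 ≈ 2.8977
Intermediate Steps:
F(t) = -4 (F(t) = -4*(6 - 5) = -4*1 = -4)
(C(-1) - 254)/(F(-17) - 21*4) = (-1 - 254)/(-4 - 21*4) = -255/(-4 - 84) = -255/(-88) = -255*(-1/88) = 255/88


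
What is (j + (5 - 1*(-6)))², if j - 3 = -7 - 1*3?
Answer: 16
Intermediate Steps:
j = -7 (j = 3 + (-7 - 1*3) = 3 + (-7 - 3) = 3 - 10 = -7)
(j + (5 - 1*(-6)))² = (-7 + (5 - 1*(-6)))² = (-7 + (5 + 6))² = (-7 + 11)² = 4² = 16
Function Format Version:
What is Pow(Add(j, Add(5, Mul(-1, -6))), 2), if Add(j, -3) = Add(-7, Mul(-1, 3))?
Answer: 16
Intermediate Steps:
j = -7 (j = Add(3, Add(-7, Mul(-1, 3))) = Add(3, Add(-7, -3)) = Add(3, -10) = -7)
Pow(Add(j, Add(5, Mul(-1, -6))), 2) = Pow(Add(-7, Add(5, Mul(-1, -6))), 2) = Pow(Add(-7, Add(5, 6)), 2) = Pow(Add(-7, 11), 2) = Pow(4, 2) = 16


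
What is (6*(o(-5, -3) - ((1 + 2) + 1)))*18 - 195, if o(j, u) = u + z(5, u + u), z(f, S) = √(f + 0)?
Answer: -951 + 108*√5 ≈ -709.50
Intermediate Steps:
z(f, S) = √f
o(j, u) = u + √5
(6*(o(-5, -3) - ((1 + 2) + 1)))*18 - 195 = (6*((-3 + √5) - ((1 + 2) + 1)))*18 - 195 = (6*((-3 + √5) - (3 + 1)))*18 - 195 = (6*((-3 + √5) - 1*4))*18 - 195 = (6*((-3 + √5) - 4))*18 - 195 = (6*(-7 + √5))*18 - 195 = (-42 + 6*√5)*18 - 195 = (-756 + 108*√5) - 195 = -951 + 108*√5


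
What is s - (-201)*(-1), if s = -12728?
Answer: -12929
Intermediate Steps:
s - (-201)*(-1) = -12728 - (-201)*(-1) = -12728 - 1*201 = -12728 - 201 = -12929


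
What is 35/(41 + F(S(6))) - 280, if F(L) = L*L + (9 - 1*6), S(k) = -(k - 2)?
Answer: -3353/12 ≈ -279.42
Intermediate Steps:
S(k) = 2 - k (S(k) = -(-2 + k) = 2 - k)
F(L) = 3 + L**2 (F(L) = L**2 + (9 - 6) = L**2 + 3 = 3 + L**2)
35/(41 + F(S(6))) - 280 = 35/(41 + (3 + (2 - 1*6)**2)) - 280 = 35/(41 + (3 + (2 - 6)**2)) - 280 = 35/(41 + (3 + (-4)**2)) - 280 = 35/(41 + (3 + 16)) - 280 = 35/(41 + 19) - 280 = 35/60 - 280 = 35*(1/60) - 280 = 7/12 - 280 = -3353/12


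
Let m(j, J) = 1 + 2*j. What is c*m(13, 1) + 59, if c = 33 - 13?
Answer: 599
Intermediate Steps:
c = 20
c*m(13, 1) + 59 = 20*(1 + 2*13) + 59 = 20*(1 + 26) + 59 = 20*27 + 59 = 540 + 59 = 599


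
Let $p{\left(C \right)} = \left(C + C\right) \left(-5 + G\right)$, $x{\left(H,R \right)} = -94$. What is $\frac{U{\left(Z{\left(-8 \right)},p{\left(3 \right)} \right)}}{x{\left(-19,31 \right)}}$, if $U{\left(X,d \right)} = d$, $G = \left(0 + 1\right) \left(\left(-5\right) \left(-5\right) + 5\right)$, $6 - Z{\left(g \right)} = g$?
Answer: $- \frac{75}{47} \approx -1.5957$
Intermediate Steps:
$Z{\left(g \right)} = 6 - g$
$G = 30$ ($G = 1 \left(25 + 5\right) = 1 \cdot 30 = 30$)
$p{\left(C \right)} = 50 C$ ($p{\left(C \right)} = \left(C + C\right) \left(-5 + 30\right) = 2 C 25 = 50 C$)
$\frac{U{\left(Z{\left(-8 \right)},p{\left(3 \right)} \right)}}{x{\left(-19,31 \right)}} = \frac{50 \cdot 3}{-94} = 150 \left(- \frac{1}{94}\right) = - \frac{75}{47}$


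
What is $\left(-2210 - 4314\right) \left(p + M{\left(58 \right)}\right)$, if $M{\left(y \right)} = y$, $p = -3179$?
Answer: $20361404$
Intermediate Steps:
$\left(-2210 - 4314\right) \left(p + M{\left(58 \right)}\right) = \left(-2210 - 4314\right) \left(-3179 + 58\right) = \left(-6524\right) \left(-3121\right) = 20361404$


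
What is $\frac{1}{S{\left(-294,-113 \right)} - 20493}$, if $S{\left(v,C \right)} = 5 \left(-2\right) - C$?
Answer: $- \frac{1}{20390} \approx -4.9044 \cdot 10^{-5}$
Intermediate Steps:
$S{\left(v,C \right)} = -10 - C$
$\frac{1}{S{\left(-294,-113 \right)} - 20493} = \frac{1}{\left(-10 - -113\right) - 20493} = \frac{1}{\left(-10 + 113\right) - 20493} = \frac{1}{103 - 20493} = \frac{1}{-20390} = - \frac{1}{20390}$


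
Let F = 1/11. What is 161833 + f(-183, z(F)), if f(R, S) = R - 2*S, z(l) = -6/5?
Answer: 808262/5 ≈ 1.6165e+5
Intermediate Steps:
F = 1/11 ≈ 0.090909
z(l) = -6/5 (z(l) = -6*1/5 = -6/5)
161833 + f(-183, z(F)) = 161833 + (-183 - 2*(-6/5)) = 161833 + (-183 + 12/5) = 161833 - 903/5 = 808262/5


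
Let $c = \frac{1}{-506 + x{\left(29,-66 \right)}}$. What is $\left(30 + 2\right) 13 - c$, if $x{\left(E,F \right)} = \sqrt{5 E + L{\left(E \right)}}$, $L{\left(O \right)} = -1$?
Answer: $\frac{205505}{494} \approx 416.0$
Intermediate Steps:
$x{\left(E,F \right)} = \sqrt{-1 + 5 E}$ ($x{\left(E,F \right)} = \sqrt{5 E - 1} = \sqrt{-1 + 5 E}$)
$c = - \frac{1}{494}$ ($c = \frac{1}{-506 + \sqrt{-1 + 5 \cdot 29}} = \frac{1}{-506 + \sqrt{-1 + 145}} = \frac{1}{-506 + \sqrt{144}} = \frac{1}{-506 + 12} = \frac{1}{-494} = - \frac{1}{494} \approx -0.0020243$)
$\left(30 + 2\right) 13 - c = \left(30 + 2\right) 13 - - \frac{1}{494} = 32 \cdot 13 + \frac{1}{494} = 416 + \frac{1}{494} = \frac{205505}{494}$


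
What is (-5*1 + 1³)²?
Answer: 16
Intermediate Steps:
(-5*1 + 1³)² = (-5 + 1)² = (-4)² = 16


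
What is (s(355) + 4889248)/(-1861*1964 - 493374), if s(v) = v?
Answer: -4889603/4148378 ≈ -1.1787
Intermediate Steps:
(s(355) + 4889248)/(-1861*1964 - 493374) = (355 + 4889248)/(-1861*1964 - 493374) = 4889603/(-3655004 - 493374) = 4889603/(-4148378) = 4889603*(-1/4148378) = -4889603/4148378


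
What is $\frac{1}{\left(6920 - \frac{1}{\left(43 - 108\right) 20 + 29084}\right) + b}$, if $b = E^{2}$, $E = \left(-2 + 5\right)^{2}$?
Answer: $\frac{27784}{194515783} \approx 0.00014284$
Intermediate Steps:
$E = 9$ ($E = 3^{2} = 9$)
$b = 81$ ($b = 9^{2} = 81$)
$\frac{1}{\left(6920 - \frac{1}{\left(43 - 108\right) 20 + 29084}\right) + b} = \frac{1}{\left(6920 - \frac{1}{\left(43 - 108\right) 20 + 29084}\right) + 81} = \frac{1}{\left(6920 - \frac{1}{\left(-65\right) 20 + 29084}\right) + 81} = \frac{1}{\left(6920 - \frac{1}{-1300 + 29084}\right) + 81} = \frac{1}{\left(6920 - \frac{1}{27784}\right) + 81} = \frac{1}{\frac{192265279}{27784} + 81} = \frac{1}{\frac{194515783}{27784}} = \frac{27784}{194515783}$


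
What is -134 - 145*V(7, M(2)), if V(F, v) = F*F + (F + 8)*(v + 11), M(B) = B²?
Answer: -39864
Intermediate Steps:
V(F, v) = F² + (8 + F)*(11 + v)
-134 - 145*V(7, M(2)) = -134 - 145*(88 + 7² + 8*2² + 11*7 + 7*2²) = -134 - 145*(88 + 49 + 8*4 + 77 + 7*4) = -134 - 145*(88 + 49 + 32 + 77 + 28) = -134 - 145*274 = -134 - 39730 = -39864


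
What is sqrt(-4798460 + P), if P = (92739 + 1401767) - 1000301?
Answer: I*sqrt(4304255) ≈ 2074.7*I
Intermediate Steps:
P = 494205 (P = 1494506 - 1000301 = 494205)
sqrt(-4798460 + P) = sqrt(-4798460 + 494205) = sqrt(-4304255) = I*sqrt(4304255)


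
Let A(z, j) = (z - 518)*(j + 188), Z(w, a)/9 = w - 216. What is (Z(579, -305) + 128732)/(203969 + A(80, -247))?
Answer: 131999/229811 ≈ 0.57438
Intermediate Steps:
Z(w, a) = -1944 + 9*w (Z(w, a) = 9*(w - 216) = 9*(-216 + w) = -1944 + 9*w)
A(z, j) = (-518 + z)*(188 + j)
(Z(579, -305) + 128732)/(203969 + A(80, -247)) = ((-1944 + 9*579) + 128732)/(203969 + (-97384 - 518*(-247) + 188*80 - 247*80)) = ((-1944 + 5211) + 128732)/(203969 + (-97384 + 127946 + 15040 - 19760)) = (3267 + 128732)/(203969 + 25842) = 131999/229811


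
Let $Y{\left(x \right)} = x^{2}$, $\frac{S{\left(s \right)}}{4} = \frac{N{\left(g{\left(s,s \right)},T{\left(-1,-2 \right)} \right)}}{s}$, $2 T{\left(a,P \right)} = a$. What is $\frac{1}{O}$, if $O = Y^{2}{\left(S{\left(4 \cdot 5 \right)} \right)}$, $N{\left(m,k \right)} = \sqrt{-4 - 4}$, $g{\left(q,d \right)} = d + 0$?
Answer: $\frac{625}{64} \approx 9.7656$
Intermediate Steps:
$T{\left(a,P \right)} = \frac{a}{2}$
$g{\left(q,d \right)} = d$
$N{\left(m,k \right)} = 2 i \sqrt{2}$ ($N{\left(m,k \right)} = \sqrt{-8} = 2 i \sqrt{2}$)
$S{\left(s \right)} = \frac{8 i \sqrt{2}}{s}$ ($S{\left(s \right)} = 4 \frac{2 i \sqrt{2}}{s} = \frac{8 i \sqrt{2}}{s}$)
$O = \frac{64}{625}$ ($O = \left(\left(\frac{8 i \sqrt{2}}{4 \cdot 5}\right)^{2}\right)^{2} = \left(\left(\frac{8 i \sqrt{2}}{20}\right)^{2}\right)^{2} = \left(\left(8 i \sqrt{2} \cdot \frac{1}{20}\right)^{2}\right)^{2} = \left(\left(\frac{2 i \sqrt{2}}{5}\right)^{2}\right)^{2} = \left(- \frac{8}{25}\right)^{2} = \frac{64}{625} \approx 0.1024$)
$\frac{1}{O} = \frac{1}{\frac{64}{625}} = \frac{625}{64}$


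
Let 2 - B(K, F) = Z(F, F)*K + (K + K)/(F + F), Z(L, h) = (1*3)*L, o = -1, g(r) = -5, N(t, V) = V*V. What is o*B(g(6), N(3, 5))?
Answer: -1886/5 ≈ -377.20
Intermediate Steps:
N(t, V) = V²
Z(L, h) = 3*L
B(K, F) = 2 - K/F - 3*F*K (B(K, F) = 2 - ((3*F)*K + (K + K)/(F + F)) = 2 - (3*F*K + (2*K)/((2*F))) = 2 - (3*F*K + (2*K)*(1/(2*F))) = 2 - (3*F*K + K/F) = 2 - (K/F + 3*F*K) = 2 + (-K/F - 3*F*K) = 2 - K/F - 3*F*K)
o*B(g(6), N(3, 5)) = -(2 - 1*(-5)/5² - 3*5²*(-5)) = -(2 - 1*(-5)/25 - 3*25*(-5)) = -(2 - 1*(-5)*1/25 + 375) = -(2 + ⅕ + 375) = -1*1886/5 = -1886/5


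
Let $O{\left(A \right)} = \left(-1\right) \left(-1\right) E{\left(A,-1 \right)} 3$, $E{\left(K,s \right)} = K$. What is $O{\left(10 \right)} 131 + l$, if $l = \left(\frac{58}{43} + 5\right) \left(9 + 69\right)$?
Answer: $\frac{190284}{43} \approx 4425.2$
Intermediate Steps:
$l = \frac{21294}{43}$ ($l = \left(58 \cdot \frac{1}{43} + 5\right) 78 = \left(\frac{58}{43} + 5\right) 78 = \frac{273}{43} \cdot 78 = \frac{21294}{43} \approx 495.21$)
$O{\left(A \right)} = 3 A$ ($O{\left(A \right)} = \left(-1\right) \left(-1\right) A 3 = 1 A 3 = A 3 = 3 A$)
$O{\left(10 \right)} 131 + l = 3 \cdot 10 \cdot 131 + \frac{21294}{43} = 30 \cdot 131 + \frac{21294}{43} = 3930 + \frac{21294}{43} = \frac{190284}{43}$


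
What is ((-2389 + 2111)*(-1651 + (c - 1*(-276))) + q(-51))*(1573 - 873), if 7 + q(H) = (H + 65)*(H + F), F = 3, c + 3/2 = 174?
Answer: 233531200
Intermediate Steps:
c = 345/2 (c = -3/2 + 174 = 345/2 ≈ 172.50)
q(H) = -7 + (3 + H)*(65 + H) (q(H) = -7 + (H + 65)*(H + 3) = -7 + (65 + H)*(3 + H) = -7 + (3 + H)*(65 + H))
((-2389 + 2111)*(-1651 + (c - 1*(-276))) + q(-51))*(1573 - 873) = ((-2389 + 2111)*(-1651 + (345/2 - 1*(-276))) + (188 + (-51)**2 + 68*(-51)))*(1573 - 873) = (-278*(-1651 + (345/2 + 276)) + (188 + 2601 - 3468))*700 = (-278*(-1651 + 897/2) - 679)*700 = (-278*(-2405/2) - 679)*700 = (334295 - 679)*700 = 333616*700 = 233531200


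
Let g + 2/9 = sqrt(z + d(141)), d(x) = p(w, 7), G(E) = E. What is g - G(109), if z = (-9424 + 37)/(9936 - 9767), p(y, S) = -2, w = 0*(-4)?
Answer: -983/9 + 5*I*sqrt(389)/13 ≈ -109.22 + 7.5858*I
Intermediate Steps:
w = 0
d(x) = -2
z = -9387/169 ≈ -55.544
g = -2/9 + 5*I*sqrt(389)/13 (g = -2/9 + sqrt(-9387/169 - 2) = -2/9 + sqrt(-9725/169) = -2/9 + 5*I*sqrt(389)/13 ≈ -0.22222 + 7.5858*I)
g - G(109) = (-2/9 + 5*I*sqrt(389)/13) - 1*109 = (-2/9 + 5*I*sqrt(389)/13) - 109 = -983/9 + 5*I*sqrt(389)/13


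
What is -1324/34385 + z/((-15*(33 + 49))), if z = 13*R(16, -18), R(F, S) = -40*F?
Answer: 28445468/4229355 ≈ 6.7257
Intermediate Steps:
z = -8320 (z = 13*(-40*16) = 13*(-640) = -8320)
-1324/34385 + z/((-15*(33 + 49))) = -1324/34385 - 8320*(-1/(15*(33 + 49))) = -1324*1/34385 - 8320/((-15*82)) = -1324/34385 - 8320/(-1230) = -1324/34385 - 8320*(-1/1230) = -1324/34385 + 832/123 = 28445468/4229355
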